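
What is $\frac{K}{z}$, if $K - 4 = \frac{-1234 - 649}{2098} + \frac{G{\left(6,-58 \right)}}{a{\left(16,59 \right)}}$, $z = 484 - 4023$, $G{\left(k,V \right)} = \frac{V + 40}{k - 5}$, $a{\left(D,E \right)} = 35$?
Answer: $- \frac{190051}{259868770} \approx -0.00073133$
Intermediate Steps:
$G{\left(k,V \right)} = \frac{40 + V}{-5 + k}$
$z = -3539$
$K = \frac{190051}{73430}$ ($K = 4 + \left(\frac{-1234 - 649}{2098} + \frac{\frac{1}{-5 + 6} \left(40 - 58\right)}{35}\right) = 4 + \left(\left(-1234 - 649\right) \frac{1}{2098} + 1^{-1} \left(-18\right) \frac{1}{35}\right) = 4 - \left(\frac{1883}{2098} - 1 \left(-18\right) \frac{1}{35}\right) = 4 - \frac{103669}{73430} = \frac{190051}{73430} \approx 2.5882$)
$\frac{K}{z} = \frac{190051}{73430 \left(-3539\right)} = \frac{190051}{73430} \left(- \frac{1}{3539}\right) = - \frac{190051}{259868770}$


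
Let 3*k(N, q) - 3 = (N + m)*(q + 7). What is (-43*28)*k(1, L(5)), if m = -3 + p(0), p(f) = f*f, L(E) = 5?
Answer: 8428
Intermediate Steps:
p(f) = f²
m = -3 (m = -3 + 0² = -3 + 0 = -3)
k(N, q) = 1 + (-3 + N)*(7 + q)/3 (k(N, q) = 1 + ((N - 3)*(q + 7))/3 = 1 + ((-3 + N)*(7 + q))/3 = 1 + (-3 + N)*(7 + q)/3)
(-43*28)*k(1, L(5)) = (-43*28)*(-6 - 1*5 + (7/3)*1 + (⅓)*1*5) = -1204*(-6 - 5 + 7/3 + 5/3) = -1204*(-7) = 8428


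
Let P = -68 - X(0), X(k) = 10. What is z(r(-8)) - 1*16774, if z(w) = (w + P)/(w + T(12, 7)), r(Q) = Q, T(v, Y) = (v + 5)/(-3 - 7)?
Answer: -1626218/97 ≈ -16765.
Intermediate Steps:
P = -78 (P = -68 - 1*10 = -68 - 10 = -78)
T(v, Y) = -1/2 - v/10 (T(v, Y) = (5 + v)/(-10) = (5 + v)*(-1/10) = -1/2 - v/10)
z(w) = (-78 + w)/(-17/10 + w) (z(w) = (w - 78)/(w + (-1/2 - 1/10*12)) = (-78 + w)/(w + (-1/2 - 6/5)) = (-78 + w)/(w - 17/10) = (-78 + w)/(-17/10 + w))
z(r(-8)) - 1*16774 = 10*(-78 - 8)/(-17 + 10*(-8)) - 1*16774 = 10*(-86)/(-17 - 80) - 16774 = 10*(-86)/(-97) - 16774 = 10*(-1/97)*(-86) - 16774 = 860/97 - 16774 = -1626218/97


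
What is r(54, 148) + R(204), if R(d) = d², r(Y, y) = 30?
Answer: 41646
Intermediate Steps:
r(54, 148) + R(204) = 30 + 204² = 30 + 41616 = 41646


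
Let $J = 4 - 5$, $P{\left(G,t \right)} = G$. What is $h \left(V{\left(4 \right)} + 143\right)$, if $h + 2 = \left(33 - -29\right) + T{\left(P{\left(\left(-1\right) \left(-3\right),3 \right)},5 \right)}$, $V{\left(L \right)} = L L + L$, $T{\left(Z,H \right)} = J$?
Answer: $9617$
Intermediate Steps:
$J = -1$ ($J = 4 - 5 = -1$)
$T{\left(Z,H \right)} = -1$
$V{\left(L \right)} = L + L^{2}$ ($V{\left(L \right)} = L^{2} + L = L + L^{2}$)
$h = 59$ ($h = -2 + \left(\left(33 - -29\right) - 1\right) = -2 + \left(\left(33 + 29\right) - 1\right) = -2 + \left(62 - 1\right) = -2 + 61 = 59$)
$h \left(V{\left(4 \right)} + 143\right) = 59 \left(4 \left(1 + 4\right) + 143\right) = 59 \left(4 \cdot 5 + 143\right) = 59 \left(20 + 143\right) = 59 \cdot 163 = 9617$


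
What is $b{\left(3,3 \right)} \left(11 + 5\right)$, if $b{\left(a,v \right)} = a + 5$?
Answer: $128$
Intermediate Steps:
$b{\left(a,v \right)} = 5 + a$
$b{\left(3,3 \right)} \left(11 + 5\right) = \left(5 + 3\right) \left(11 + 5\right) = 8 \cdot 16 = 128$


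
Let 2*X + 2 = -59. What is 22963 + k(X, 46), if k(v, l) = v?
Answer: 45865/2 ≈ 22933.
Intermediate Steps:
X = -61/2 (X = -1 + (½)*(-59) = -1 - 59/2 = -61/2 ≈ -30.500)
22963 + k(X, 46) = 22963 - 61/2 = 45865/2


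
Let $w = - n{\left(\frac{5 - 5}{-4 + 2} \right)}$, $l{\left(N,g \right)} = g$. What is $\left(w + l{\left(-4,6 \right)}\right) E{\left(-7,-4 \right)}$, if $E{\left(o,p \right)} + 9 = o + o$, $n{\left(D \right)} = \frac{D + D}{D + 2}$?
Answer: $-138$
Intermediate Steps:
$n{\left(D \right)} = \frac{2 D}{2 + D}$
$E{\left(o,p \right)} = -9 + 2 o$ ($E{\left(o,p \right)} = -9 + \left(o + o\right) = -9 + 2 o$)
$w = 0$ ($w = - \frac{2 \frac{5 - 5}{-4 + 2}}{2 + \frac{5 - 5}{-4 + 2}} = - \frac{2 \frac{0}{-2}}{2 + \frac{0}{-2}} = - \frac{2 \cdot 0 \left(- \frac{1}{2}\right)}{2 + 0 \left(- \frac{1}{2}\right)} = - \frac{2 \cdot 0}{2 + 0} = - \frac{2 \cdot 0}{2} = \left(-1\right) 0 = 0$)
$\left(w + l{\left(-4,6 \right)}\right) E{\left(-7,-4 \right)} = \left(0 + 6\right) \left(-9 + 2 \left(-7\right)\right) = 6 \left(-9 - 14\right) = 6 \left(-23\right) = -138$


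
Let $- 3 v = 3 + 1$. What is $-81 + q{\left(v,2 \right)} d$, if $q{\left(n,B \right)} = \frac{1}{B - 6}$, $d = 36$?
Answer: $-90$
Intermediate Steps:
$v = - \frac{4}{3}$ ($v = - \frac{3 + 1}{3} = \left(- \frac{1}{3}\right) 4 = - \frac{4}{3} \approx -1.3333$)
$q{\left(n,B \right)} = \frac{1}{-6 + B}$
$-81 + q{\left(v,2 \right)} d = -81 + \frac{1}{-6 + 2} \cdot 36 = -81 + \frac{1}{-4} \cdot 36 = -81 - 9 = -90$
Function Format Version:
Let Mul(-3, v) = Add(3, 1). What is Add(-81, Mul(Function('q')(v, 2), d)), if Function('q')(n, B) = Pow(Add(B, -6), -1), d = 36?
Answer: -90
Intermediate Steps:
v = Rational(-4, 3) (v = Mul(Rational(-1, 3), Add(3, 1)) = Mul(Rational(-1, 3), 4) = Rational(-4, 3) ≈ -1.3333)
Function('q')(n, B) = Pow(Add(-6, B), -1)
Add(-81, Mul(Function('q')(v, 2), d)) = Add(-81, Mul(Pow(Add(-6, 2), -1), 36)) = Add(-81, Mul(Pow(-4, -1), 36)) = Add(-81, Mul(Rational(-1, 4), 36)) = Add(-81, -9) = -90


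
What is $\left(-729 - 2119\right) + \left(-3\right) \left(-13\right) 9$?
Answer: $-2497$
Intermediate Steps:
$\left(-729 - 2119\right) + \left(-3\right) \left(-13\right) 9 = -2848 + 39 \cdot 9 = -2848 + 351 = -2497$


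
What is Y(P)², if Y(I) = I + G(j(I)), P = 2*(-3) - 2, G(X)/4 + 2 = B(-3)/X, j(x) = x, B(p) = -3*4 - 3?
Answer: 289/4 ≈ 72.250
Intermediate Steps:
B(p) = -15 (B(p) = -12 - 3 = -15)
G(X) = -8 - 60/X (G(X) = -8 + 4*(-15/X) = -8 - 60/X)
P = -8 (P = -6 - 2 = -8)
Y(I) = -8 + I - 60/I (Y(I) = I + (-8 - 60/I) = -8 + I - 60/I)
Y(P)² = (-8 - 8 - 60/(-8))² = (-8 - 8 - 60*(-⅛))² = (-8 - 8 + 15/2)² = (-17/2)² = 289/4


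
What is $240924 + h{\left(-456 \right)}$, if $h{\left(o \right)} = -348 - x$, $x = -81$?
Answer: $240657$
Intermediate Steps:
$h{\left(o \right)} = -267$ ($h{\left(o \right)} = -348 - -81 = -348 + 81 = -267$)
$240924 + h{\left(-456 \right)} = 240924 - 267 = 240657$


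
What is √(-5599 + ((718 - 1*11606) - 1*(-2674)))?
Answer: I*√13813 ≈ 117.53*I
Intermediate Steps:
√(-5599 + ((718 - 1*11606) - 1*(-2674))) = √(-5599 + ((718 - 11606) + 2674)) = √(-5599 + (-10888 + 2674)) = √(-5599 - 8214) = √(-13813) = I*√13813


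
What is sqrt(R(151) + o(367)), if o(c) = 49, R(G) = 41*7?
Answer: 4*sqrt(21) ≈ 18.330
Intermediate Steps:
R(G) = 287
sqrt(R(151) + o(367)) = sqrt(287 + 49) = sqrt(336) = 4*sqrt(21)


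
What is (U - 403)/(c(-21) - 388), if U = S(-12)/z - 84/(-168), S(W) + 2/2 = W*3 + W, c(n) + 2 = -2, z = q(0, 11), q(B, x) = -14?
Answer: 57/56 ≈ 1.0179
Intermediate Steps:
z = -14
c(n) = -4 (c(n) = -2 - 2 = -4)
S(W) = -1 + 4*W (S(W) = -1 + (W*3 + W) = -1 + (3*W + W) = -1 + 4*W)
U = 4 (U = (-1 + 4*(-12))/(-14) - 84/(-168) = (-1 - 48)*(-1/14) - 84*(-1/168) = -49*(-1/14) + 1/2 = 7/2 + 1/2 = 4)
(U - 403)/(c(-21) - 388) = (4 - 403)/(-4 - 388) = -399/(-392) = -399*(-1/392) = 57/56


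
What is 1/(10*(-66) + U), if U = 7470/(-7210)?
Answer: -721/476607 ≈ -0.0015128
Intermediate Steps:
U = -747/721 (U = 7470*(-1/7210) = -747/721 ≈ -1.0361)
1/(10*(-66) + U) = 1/(10*(-66) - 747/721) = 1/(-660 - 747/721) = 1/(-476607/721) = -721/476607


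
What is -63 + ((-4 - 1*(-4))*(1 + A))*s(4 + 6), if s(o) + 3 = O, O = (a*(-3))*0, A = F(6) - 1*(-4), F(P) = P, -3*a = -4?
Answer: -63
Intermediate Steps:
a = 4/3 (a = -⅓*(-4) = 4/3 ≈ 1.3333)
A = 10 (A = 6 - 1*(-4) = 6 + 4 = 10)
O = 0 (O = ((4/3)*(-3))*0 = -4*0 = 0)
s(o) = -3 (s(o) = -3 + 0 = -3)
-63 + ((-4 - 1*(-4))*(1 + A))*s(4 + 6) = -63 + ((-4 - 1*(-4))*(1 + 10))*(-3) = -63 + ((-4 + 4)*11)*(-3) = -63 + (0*11)*(-3) = -63 + 0*(-3) = -63 + 0 = -63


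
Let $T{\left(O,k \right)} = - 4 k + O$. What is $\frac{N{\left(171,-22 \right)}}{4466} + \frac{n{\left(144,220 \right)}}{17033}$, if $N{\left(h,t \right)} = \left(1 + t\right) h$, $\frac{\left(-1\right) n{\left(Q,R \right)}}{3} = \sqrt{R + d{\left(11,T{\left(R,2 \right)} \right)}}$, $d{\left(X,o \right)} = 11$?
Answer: $- \frac{513}{638} - \frac{3 \sqrt{231}}{17033} \approx -0.80675$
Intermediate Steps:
$T{\left(O,k \right)} = O - 4 k$
$n{\left(Q,R \right)} = - 3 \sqrt{11 + R}$ ($n{\left(Q,R \right)} = - 3 \sqrt{R + 11} = - 3 \sqrt{11 + R}$)
$N{\left(h,t \right)} = h \left(1 + t\right)$
$\frac{N{\left(171,-22 \right)}}{4466} + \frac{n{\left(144,220 \right)}}{17033} = \frac{171 \left(1 - 22\right)}{4466} + \frac{\left(-3\right) \sqrt{11 + 220}}{17033} = 171 \left(-21\right) \frac{1}{4466} + - 3 \sqrt{231} \cdot \frac{1}{17033} = \left(-3591\right) \frac{1}{4466} - \frac{3 \sqrt{231}}{17033} = - \frac{513}{638} - \frac{3 \sqrt{231}}{17033}$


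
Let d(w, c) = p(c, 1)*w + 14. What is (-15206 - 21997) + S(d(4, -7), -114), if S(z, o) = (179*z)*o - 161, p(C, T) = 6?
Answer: -812792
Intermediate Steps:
d(w, c) = 14 + 6*w (d(w, c) = 6*w + 14 = 14 + 6*w)
S(z, o) = -161 + 179*o*z (S(z, o) = 179*o*z - 161 = -161 + 179*o*z)
(-15206 - 21997) + S(d(4, -7), -114) = (-15206 - 21997) + (-161 + 179*(-114)*(14 + 6*4)) = -37203 + (-161 + 179*(-114)*(14 + 24)) = -37203 + (-161 + 179*(-114)*38) = -37203 + (-161 - 775428) = -37203 - 775589 = -812792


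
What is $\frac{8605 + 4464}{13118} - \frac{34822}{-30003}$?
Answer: $\frac{121272029}{56225622} \approx 2.1569$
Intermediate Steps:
$\frac{8605 + 4464}{13118} - \frac{34822}{-30003} = 13069 \cdot \frac{1}{13118} - - \frac{34822}{30003} = \frac{1867}{1874} + \frac{34822}{30003} = \frac{121272029}{56225622}$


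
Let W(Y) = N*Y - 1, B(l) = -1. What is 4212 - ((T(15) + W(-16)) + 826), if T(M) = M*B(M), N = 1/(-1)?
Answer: 3386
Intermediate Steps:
N = -1
W(Y) = -1 - Y (W(Y) = -Y - 1 = -1 - Y)
T(M) = -M (T(M) = M*(-1) = -M)
4212 - ((T(15) + W(-16)) + 826) = 4212 - ((-1*15 + (-1 - 1*(-16))) + 826) = 4212 - ((-15 + (-1 + 16)) + 826) = 4212 - ((-15 + 15) + 826) = 4212 - (0 + 826) = 4212 - 1*826 = 4212 - 826 = 3386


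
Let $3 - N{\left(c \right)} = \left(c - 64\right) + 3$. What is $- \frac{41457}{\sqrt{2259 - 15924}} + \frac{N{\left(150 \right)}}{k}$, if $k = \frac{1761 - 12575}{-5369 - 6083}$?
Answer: $- \frac{492436}{5407} + \frac{13819 i \sqrt{13665}}{4555} \approx -91.074 + 354.64 i$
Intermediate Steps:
$k = \frac{5407}{5726}$ ($k = - \frac{10814}{-11452} = \left(-10814\right) \left(- \frac{1}{11452}\right) = \frac{5407}{5726} \approx 0.94429$)
$N{\left(c \right)} = 64 - c$ ($N{\left(c \right)} = 3 - \left(\left(c - 64\right) + 3\right) = 3 - \left(\left(-64 + c\right) + 3\right) = 3 - \left(-61 + c\right) = 64 - c$)
$- \frac{41457}{\sqrt{2259 - 15924}} + \frac{N{\left(150 \right)}}{k} = - \frac{41457}{\sqrt{2259 - 15924}} + \frac{64 - 150}{\frac{5407}{5726}} = - \frac{41457}{\sqrt{-13665}} + \left(64 - 150\right) \frac{5726}{5407} = - \frac{41457}{i \sqrt{13665}} - \frac{492436}{5407} = - 41457 \left(- \frac{i \sqrt{13665}}{13665}\right) - \frac{492436}{5407} = \frac{13819 i \sqrt{13665}}{4555} - \frac{492436}{5407} = - \frac{492436}{5407} + \frac{13819 i \sqrt{13665}}{4555}$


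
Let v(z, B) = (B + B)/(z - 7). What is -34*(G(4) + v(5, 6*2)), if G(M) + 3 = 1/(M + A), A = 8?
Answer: 3043/6 ≈ 507.17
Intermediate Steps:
G(M) = -3 + 1/(8 + M) (G(M) = -3 + 1/(M + 8) = -3 + 1/(8 + M))
v(z, B) = 2*B/(-7 + z) (v(z, B) = (2*B)/(-7 + z) = 2*B/(-7 + z))
-34*(G(4) + v(5, 6*2)) = -34*((-23 - 3*4)/(8 + 4) + 2*(6*2)/(-7 + 5)) = -34*((-23 - 12)/12 + 2*12/(-2)) = -34*((1/12)*(-35) + 2*12*(-½)) = -34*(-35/12 - 12) = -34*(-179/12) = 3043/6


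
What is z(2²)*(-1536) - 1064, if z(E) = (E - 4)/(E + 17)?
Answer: -1064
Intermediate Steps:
z(E) = (-4 + E)/(17 + E)
z(2²)*(-1536) - 1064 = ((-4 + 2²)/(17 + 2²))*(-1536) - 1064 = ((-4 + 4)/(17 + 4))*(-1536) - 1064 = (0/21)*(-1536) - 1064 = ((1/21)*0)*(-1536) - 1064 = 0*(-1536) - 1064 = 0 - 1064 = -1064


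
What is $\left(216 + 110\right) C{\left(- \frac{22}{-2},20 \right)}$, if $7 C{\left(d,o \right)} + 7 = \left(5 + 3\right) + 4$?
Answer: $\frac{1630}{7} \approx 232.86$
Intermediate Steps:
$C{\left(d,o \right)} = \frac{5}{7}$ ($C{\left(d,o \right)} = -1 + \frac{\left(5 + 3\right) + 4}{7} = -1 + \frac{8 + 4}{7} = -1 + \frac{1}{7} \cdot 12 = -1 + \frac{12}{7} = \frac{5}{7}$)
$\left(216 + 110\right) C{\left(- \frac{22}{-2},20 \right)} = \left(216 + 110\right) \frac{5}{7} = 326 \cdot \frac{5}{7} = \frac{1630}{7}$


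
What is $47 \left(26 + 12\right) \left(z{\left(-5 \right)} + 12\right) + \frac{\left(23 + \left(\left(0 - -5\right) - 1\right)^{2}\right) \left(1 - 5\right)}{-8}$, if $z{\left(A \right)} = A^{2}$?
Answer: $\frac{132203}{2} \approx 66102.0$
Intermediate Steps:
$47 \left(26 + 12\right) \left(z{\left(-5 \right)} + 12\right) + \frac{\left(23 + \left(\left(0 - -5\right) - 1\right)^{2}\right) \left(1 - 5\right)}{-8} = 47 \left(26 + 12\right) \left(\left(-5\right)^{2} + 12\right) + \frac{\left(23 + \left(\left(0 - -5\right) - 1\right)^{2}\right) \left(1 - 5\right)}{-8} = 47 \cdot 38 \left(25 + 12\right) + \left(23 + \left(\left(0 + 5\right) - 1\right)^{2}\right) \left(-4\right) \left(- \frac{1}{8}\right) = 47 \cdot 38 \cdot 37 + \left(23 + \left(5 - 1\right)^{2}\right) \left(-4\right) \left(- \frac{1}{8}\right) = 47 \cdot 1406 + \left(23 + 4^{2}\right) \left(-4\right) \left(- \frac{1}{8}\right) = 66082 + \left(23 + 16\right) \left(-4\right) \left(- \frac{1}{8}\right) = 66082 + 39 \left(-4\right) \left(- \frac{1}{8}\right) = 66082 - - \frac{39}{2} = 66082 + \frac{39}{2} = \frac{132203}{2}$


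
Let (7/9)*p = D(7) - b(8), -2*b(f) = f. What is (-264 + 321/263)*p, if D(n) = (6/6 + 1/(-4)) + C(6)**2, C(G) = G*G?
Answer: -462322971/1052 ≈ -4.3947e+5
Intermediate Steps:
b(f) = -f/2
C(G) = G**2
D(n) = 5187/4 (D(n) = (6/6 + 1/(-4)) + (6**2)**2 = (6*(1/6) + 1*(-1/4)) + 36**2 = (1 - 1/4) + 1296 = 3/4 + 1296 = 5187/4)
p = 46827/28 (p = 9*(5187/4 - (-1)*8/2)/7 = 9*(5187/4 - 1*(-4))/7 = 9*(5187/4 + 4)/7 = (9/7)*(5203/4) = 46827/28 ≈ 1672.4)
(-264 + 321/263)*p = (-264 + 321/263)*(46827/28) = -69111/263*46827/28 = -462322971/1052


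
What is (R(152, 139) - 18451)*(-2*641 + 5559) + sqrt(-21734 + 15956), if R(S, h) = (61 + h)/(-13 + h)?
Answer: -710173243/9 + 3*I*sqrt(642) ≈ -7.8908e+7 + 76.013*I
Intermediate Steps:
R(S, h) = (61 + h)/(-13 + h)
(R(152, 139) - 18451)*(-2*641 + 5559) + sqrt(-21734 + 15956) = ((61 + 139)/(-13 + 139) - 18451)*(-2*641 + 5559) + sqrt(-21734 + 15956) = (200/126 - 18451)*(-1282 + 5559) + sqrt(-5778) = ((1/126)*200 - 18451)*4277 + 3*I*sqrt(642) = (100/63 - 18451)*4277 + 3*I*sqrt(642) = -1162313/63*4277 + 3*I*sqrt(642) = -710173243/9 + 3*I*sqrt(642)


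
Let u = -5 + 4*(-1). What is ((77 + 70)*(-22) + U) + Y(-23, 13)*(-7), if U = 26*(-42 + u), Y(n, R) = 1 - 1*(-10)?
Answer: -4637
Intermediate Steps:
u = -9 (u = -5 - 4 = -9)
Y(n, R) = 11 (Y(n, R) = 1 + 10 = 11)
U = -1326 (U = 26*(-42 - 9) = 26*(-51) = -1326)
((77 + 70)*(-22) + U) + Y(-23, 13)*(-7) = ((77 + 70)*(-22) - 1326) + 11*(-7) = (147*(-22) - 1326) - 77 = (-3234 - 1326) - 77 = -4560 - 77 = -4637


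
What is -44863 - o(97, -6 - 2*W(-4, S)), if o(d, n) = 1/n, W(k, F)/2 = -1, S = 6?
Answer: -89725/2 ≈ -44863.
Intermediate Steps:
W(k, F) = -2 (W(k, F) = 2*(-1) = -2)
-44863 - o(97, -6 - 2*W(-4, S)) = -44863 - 1/(-6 - 2*(-2)) = -44863 - 1/(-6 + 4) = -44863 - 1/(-2) = -44863 - 1*(-1/2) = -44863 + 1/2 = -89725/2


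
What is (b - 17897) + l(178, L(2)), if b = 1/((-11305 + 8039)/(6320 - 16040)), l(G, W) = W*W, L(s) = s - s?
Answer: -29220941/1633 ≈ -17894.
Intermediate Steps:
L(s) = 0
l(G, W) = W²
b = 4860/1633 (b = 1/(-3266/(-9720)) = 1/(-3266*(-1/9720)) = 1/(1633/4860) = 4860/1633 ≈ 2.9761)
(b - 17897) + l(178, L(2)) = (4860/1633 - 17897) + 0² = -29220941/1633 + 0 = -29220941/1633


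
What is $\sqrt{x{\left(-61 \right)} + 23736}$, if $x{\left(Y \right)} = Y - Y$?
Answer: $2 \sqrt{5934} \approx 154.06$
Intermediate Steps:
$x{\left(Y \right)} = 0$
$\sqrt{x{\left(-61 \right)} + 23736} = \sqrt{0 + 23736} = \sqrt{23736} = 2 \sqrt{5934}$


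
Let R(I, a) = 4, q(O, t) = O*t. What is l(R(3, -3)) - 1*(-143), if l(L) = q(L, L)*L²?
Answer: 399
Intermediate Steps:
l(L) = L⁴ (l(L) = (L*L)*L² = L²*L² = L⁴)
l(R(3, -3)) - 1*(-143) = 4⁴ - 1*(-143) = 256 + 143 = 399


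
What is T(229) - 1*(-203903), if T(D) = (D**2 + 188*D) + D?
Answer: 299625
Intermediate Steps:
T(D) = D**2 + 189*D
T(229) - 1*(-203903) = 229*(189 + 229) - 1*(-203903) = 229*418 + 203903 = 95722 + 203903 = 299625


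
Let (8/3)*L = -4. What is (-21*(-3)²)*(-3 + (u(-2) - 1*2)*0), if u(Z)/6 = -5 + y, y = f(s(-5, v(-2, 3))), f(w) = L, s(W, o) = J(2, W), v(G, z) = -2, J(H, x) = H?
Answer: 567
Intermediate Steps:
L = -3/2 (L = (3/8)*(-4) = -3/2 ≈ -1.5000)
s(W, o) = 2
f(w) = -3/2
y = -3/2 ≈ -1.5000
u(Z) = -39 (u(Z) = 6*(-5 - 3/2) = 6*(-13/2) = -39)
(-21*(-3)²)*(-3 + (u(-2) - 1*2)*0) = (-21*(-3)²)*(-3 + (-39 - 1*2)*0) = (-21*9)*(-3 + (-39 - 2)*0) = -189*(-3 - 41*0) = -189*(-3 + 0) = -189*(-3) = 567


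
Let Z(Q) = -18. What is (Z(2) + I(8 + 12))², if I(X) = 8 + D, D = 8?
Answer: 4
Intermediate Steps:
I(X) = 16 (I(X) = 8 + 8 = 16)
(Z(2) + I(8 + 12))² = (-18 + 16)² = (-2)² = 4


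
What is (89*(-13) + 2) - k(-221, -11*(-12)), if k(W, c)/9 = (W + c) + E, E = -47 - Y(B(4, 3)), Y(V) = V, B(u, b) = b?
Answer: 96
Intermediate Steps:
E = -50 (E = -47 - 1*3 = -47 - 3 = -50)
k(W, c) = -450 + 9*W + 9*c (k(W, c) = 9*((W + c) - 50) = 9*(-50 + W + c) = -450 + 9*W + 9*c)
(89*(-13) + 2) - k(-221, -11*(-12)) = (89*(-13) + 2) - (-450 + 9*(-221) + 9*(-11*(-12))) = (-1157 + 2) - (-450 - 1989 + 9*132) = -1155 - (-450 - 1989 + 1188) = -1155 - 1*(-1251) = -1155 + 1251 = 96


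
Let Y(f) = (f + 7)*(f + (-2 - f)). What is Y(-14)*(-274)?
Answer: -3836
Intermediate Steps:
Y(f) = -14 - 2*f (Y(f) = (7 + f)*(-2) = -14 - 2*f)
Y(-14)*(-274) = (-14 - 2*(-14))*(-274) = (-14 + 28)*(-274) = 14*(-274) = -3836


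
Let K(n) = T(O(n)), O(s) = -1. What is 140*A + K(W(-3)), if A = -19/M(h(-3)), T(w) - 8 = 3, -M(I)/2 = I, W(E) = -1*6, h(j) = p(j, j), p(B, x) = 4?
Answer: 687/2 ≈ 343.50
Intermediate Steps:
h(j) = 4
W(E) = -6
M(I) = -2*I
T(w) = 11 (T(w) = 8 + 3 = 11)
K(n) = 11
A = 19/8 (A = -19/((-2*4)) = -19/(-8) = -19*(-⅛) = 19/8 ≈ 2.3750)
140*A + K(W(-3)) = 140*(19/8) + 11 = 665/2 + 11 = 687/2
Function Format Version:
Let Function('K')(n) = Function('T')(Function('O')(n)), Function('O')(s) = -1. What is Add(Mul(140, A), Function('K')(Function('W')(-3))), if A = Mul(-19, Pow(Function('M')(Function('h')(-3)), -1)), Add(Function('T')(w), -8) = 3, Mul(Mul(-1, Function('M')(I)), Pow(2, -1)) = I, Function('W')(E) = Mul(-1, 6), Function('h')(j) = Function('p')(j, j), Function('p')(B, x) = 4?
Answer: Rational(687, 2) ≈ 343.50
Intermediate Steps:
Function('h')(j) = 4
Function('W')(E) = -6
Function('M')(I) = Mul(-2, I)
Function('T')(w) = 11 (Function('T')(w) = Add(8, 3) = 11)
Function('K')(n) = 11
A = Rational(19, 8) (A = Mul(-19, Pow(Mul(-2, 4), -1)) = Mul(-19, Pow(-8, -1)) = Mul(-19, Rational(-1, 8)) = Rational(19, 8) ≈ 2.3750)
Add(Mul(140, A), Function('K')(Function('W')(-3))) = Add(Mul(140, Rational(19, 8)), 11) = Add(Rational(665, 2), 11) = Rational(687, 2)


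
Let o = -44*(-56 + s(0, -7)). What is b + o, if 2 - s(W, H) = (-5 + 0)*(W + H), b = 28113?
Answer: 32029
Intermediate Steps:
s(W, H) = 2 + 5*H + 5*W (s(W, H) = 2 - (-5 + 0)*(W + H) = 2 - (-5)*(H + W) = 2 - (-5*H - 5*W) = 2 + (5*H + 5*W) = 2 + 5*H + 5*W)
o = 3916 (o = -44*(-56 + (2 + 5*(-7) + 5*0)) = -44*(-56 + (2 - 35 + 0)) = -44*(-56 - 33) = -44*(-89) = 3916)
b + o = 28113 + 3916 = 32029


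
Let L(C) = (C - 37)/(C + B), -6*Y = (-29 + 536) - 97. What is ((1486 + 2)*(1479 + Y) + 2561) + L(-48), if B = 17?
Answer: 65150708/31 ≈ 2.1016e+6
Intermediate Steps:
Y = -205/3 (Y = -((-29 + 536) - 97)/6 = -(507 - 97)/6 = -⅙*410 = -205/3 ≈ -68.333)
L(C) = (-37 + C)/(17 + C) (L(C) = (C - 37)/(C + 17) = (-37 + C)/(17 + C))
((1486 + 2)*(1479 + Y) + 2561) + L(-48) = ((1486 + 2)*(1479 - 205/3) + 2561) + (-37 - 48)/(17 - 48) = (1488*(4232/3) + 2561) - 85/(-31) = (2099072 + 2561) - 1/31*(-85) = 2101633 + 85/31 = 65150708/31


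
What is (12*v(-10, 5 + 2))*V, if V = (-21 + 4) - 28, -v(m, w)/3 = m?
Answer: -16200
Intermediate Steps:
v(m, w) = -3*m
V = -45 (V = -17 - 28 = -45)
(12*v(-10, 5 + 2))*V = (12*(-3*(-10)))*(-45) = (12*30)*(-45) = 360*(-45) = -16200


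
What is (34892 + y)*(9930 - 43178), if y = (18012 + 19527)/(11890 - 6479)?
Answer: -6278490844448/5411 ≈ -1.1603e+9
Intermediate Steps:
y = 37539/5411 ≈ 6.9375
(34892 + y)*(9930 - 43178) = (34892 + 37539/5411)*(9930 - 43178) = (188838151/5411)*(-33248) = -6278490844448/5411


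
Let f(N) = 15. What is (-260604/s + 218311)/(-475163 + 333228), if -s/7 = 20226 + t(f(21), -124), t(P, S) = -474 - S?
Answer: -7593576664/4936925105 ≈ -1.5381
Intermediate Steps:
s = -139132 (s = -7*(20226 + (-474 - 1*(-124))) = -7*(20226 + (-474 + 124)) = -7*(20226 - 350) = -7*19876 = -139132)
(-260604/s + 218311)/(-475163 + 333228) = (-260604/(-139132) + 218311)/(-475163 + 333228) = (-260604*(-1/139132) + 218311)/(-141935) = (65151/34783 + 218311)*(-1/141935) = (7593576664/34783)*(-1/141935) = -7593576664/4936925105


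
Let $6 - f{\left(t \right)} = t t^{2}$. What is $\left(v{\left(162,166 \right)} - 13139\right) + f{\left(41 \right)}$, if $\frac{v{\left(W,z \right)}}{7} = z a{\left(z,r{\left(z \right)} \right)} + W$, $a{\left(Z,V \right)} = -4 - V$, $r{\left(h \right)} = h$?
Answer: $-278460$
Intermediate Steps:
$f{\left(t \right)} = 6 - t^{3}$ ($f{\left(t \right)} = 6 - t t^{2} = 6 - t^{3}$)
$v{\left(W,z \right)} = 7 W + 7 z \left(-4 - z\right)$ ($v{\left(W,z \right)} = 7 \left(z \left(-4 - z\right) + W\right) = 7 \left(W + z \left(-4 - z\right)\right) = 7 W + 7 z \left(-4 - z\right)$)
$\left(v{\left(162,166 \right)} - 13139\right) + f{\left(41 \right)} = \left(\left(7 \cdot 162 - 1162 \left(4 + 166\right)\right) - 13139\right) + \left(6 - 41^{3}\right) = \left(\left(1134 - 1162 \cdot 170\right) - 13139\right) + \left(6 - 68921\right) = \left(\left(1134 - 197540\right) - 13139\right) + \left(6 - 68921\right) = \left(-196406 - 13139\right) - 68915 = -209545 - 68915 = -278460$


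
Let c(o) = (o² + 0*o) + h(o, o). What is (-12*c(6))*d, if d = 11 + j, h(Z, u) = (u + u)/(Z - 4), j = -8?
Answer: -1512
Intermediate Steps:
h(Z, u) = 2*u/(-4 + Z) (h(Z, u) = (2*u)/(-4 + Z) = 2*u/(-4 + Z))
c(o) = o² + 2*o/(-4 + o) (c(o) = (o² + 0*o) + 2*o/(-4 + o) = (o² + 0) + 2*o/(-4 + o) = o² + 2*o/(-4 + o))
d = 3 (d = 11 - 8 = 3)
(-12*c(6))*d = -72*(2 + 6*(-4 + 6))/(-4 + 6)*3 = -72*(2 + 6*2)/2*3 = -72*(2 + 12)/2*3 = -72*14/2*3 = -12*42*3 = -504*3 = -1512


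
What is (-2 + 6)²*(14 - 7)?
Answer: 112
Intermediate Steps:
(-2 + 6)²*(14 - 7) = 4²*7 = 16*7 = 112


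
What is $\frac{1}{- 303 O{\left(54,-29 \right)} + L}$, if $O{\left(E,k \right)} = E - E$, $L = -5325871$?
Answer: $- \frac{1}{5325871} \approx -1.8776 \cdot 10^{-7}$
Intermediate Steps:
$O{\left(E,k \right)} = 0$
$\frac{1}{- 303 O{\left(54,-29 \right)} + L} = \frac{1}{\left(-303\right) 0 - 5325871} = \frac{1}{0 - 5325871} = \frac{1}{-5325871} = - \frac{1}{5325871}$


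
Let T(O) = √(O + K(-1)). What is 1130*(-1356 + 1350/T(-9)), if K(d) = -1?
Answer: -1532280 - 152550*I*√10 ≈ -1.5323e+6 - 4.8241e+5*I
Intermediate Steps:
T(O) = √(-1 + O) (T(O) = √(O - 1) = √(-1 + O))
1130*(-1356 + 1350/T(-9)) = 1130*(-1356 + 1350/(√(-1 - 9))) = 1130*(-1356 + 1350/(√(-10))) = 1130*(-1356 + 1350/((I*√10))) = 1130*(-1356 + 1350*(-I*√10/10)) = 1130*(-1356 - 135*I*√10) = -1532280 - 152550*I*√10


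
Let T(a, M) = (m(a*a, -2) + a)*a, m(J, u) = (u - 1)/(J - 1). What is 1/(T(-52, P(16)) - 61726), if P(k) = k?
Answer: -901/53178770 ≈ -1.6943e-5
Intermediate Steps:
m(J, u) = (-1 + u)/(-1 + J)
T(a, M) = a*(a - 3/(-1 + a²)) (T(a, M) = ((-1 - 2)/(-1 + a*a) + a)*a = (-3/(-1 + a²) + a)*a = (a - 3/(-1 + a²))*a = a*(a - 3/(-1 + a²)))
1/(T(-52, P(16)) - 61726) = 1/(-52*(-3 + (-52)³ - 1*(-52))/(-1 + (-52)²) - 61726) = 1/(-52*(-3 - 140608 + 52)/(-1 + 2704) - 61726) = 1/(-52*(-140559)/2703 - 61726) = 1/(-52*1/2703*(-140559) - 61726) = 1/(2436356/901 - 61726) = 1/(-53178770/901) = -901/53178770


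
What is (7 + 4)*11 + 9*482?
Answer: 4459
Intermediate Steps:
(7 + 4)*11 + 9*482 = 11*11 + 4338 = 121 + 4338 = 4459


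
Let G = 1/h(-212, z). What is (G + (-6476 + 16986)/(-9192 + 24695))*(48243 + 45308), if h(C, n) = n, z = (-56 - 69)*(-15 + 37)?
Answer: 2702407456347/42633250 ≈ 63387.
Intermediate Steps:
z = -2750 (z = -125*22 = -2750)
G = -1/2750 (G = 1/(-2750) = -1/2750 ≈ -0.00036364)
(G + (-6476 + 16986)/(-9192 + 24695))*(48243 + 45308) = (-1/2750 + (-6476 + 16986)/(-9192 + 24695))*(48243 + 45308) = (-1/2750 + 10510/15503)*93551 = (28886997/42633250)*93551 = 2702407456347/42633250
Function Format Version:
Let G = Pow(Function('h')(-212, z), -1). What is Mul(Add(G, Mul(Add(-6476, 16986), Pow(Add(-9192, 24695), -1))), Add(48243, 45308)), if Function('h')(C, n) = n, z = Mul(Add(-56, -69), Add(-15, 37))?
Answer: Rational(2702407456347, 42633250) ≈ 63387.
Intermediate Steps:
z = -2750 (z = Mul(-125, 22) = -2750)
G = Rational(-1, 2750) (G = Pow(-2750, -1) = Rational(-1, 2750) ≈ -0.00036364)
Mul(Add(G, Mul(Add(-6476, 16986), Pow(Add(-9192, 24695), -1))), Add(48243, 45308)) = Mul(Add(Rational(-1, 2750), Mul(Add(-6476, 16986), Pow(Add(-9192, 24695), -1))), Add(48243, 45308)) = Mul(Add(Rational(-1, 2750), Mul(10510, Pow(15503, -1))), 93551) = Mul(Add(Rational(-1, 2750), Mul(10510, Rational(1, 15503))), 93551) = Mul(Add(Rational(-1, 2750), Rational(10510, 15503)), 93551) = Mul(Rational(28886997, 42633250), 93551) = Rational(2702407456347, 42633250)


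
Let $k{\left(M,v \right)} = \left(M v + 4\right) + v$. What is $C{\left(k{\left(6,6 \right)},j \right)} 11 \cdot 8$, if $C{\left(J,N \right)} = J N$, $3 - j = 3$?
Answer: $0$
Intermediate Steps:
$j = 0$ ($j = 3 - 3 = 0$)
$k{\left(M,v \right)} = 4 + v + M v$ ($k{\left(M,v \right)} = \left(4 + M v\right) + v = 4 + v + M v$)
$C{\left(k{\left(6,6 \right)},j \right)} 11 \cdot 8 = \left(4 + 6 + 6 \cdot 6\right) 0 \cdot 11 \cdot 8 = \left(4 + 6 + 36\right) 0 \cdot 11 \cdot 8 = 46 \cdot 0 \cdot 11 \cdot 8 = 0 \cdot 11 \cdot 8 = 0 \cdot 8 = 0$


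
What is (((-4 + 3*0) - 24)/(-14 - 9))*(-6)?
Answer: -168/23 ≈ -7.3043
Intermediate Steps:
(((-4 + 3*0) - 24)/(-14 - 9))*(-6) = (((-4 + 0) - 24)/(-23))*(-6) = ((-4 - 24)*(-1/23))*(-6) = -28*(-1/23)*(-6) = (28/23)*(-6) = -168/23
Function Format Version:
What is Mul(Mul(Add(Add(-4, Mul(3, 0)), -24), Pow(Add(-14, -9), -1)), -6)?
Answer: Rational(-168, 23) ≈ -7.3043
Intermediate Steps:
Mul(Mul(Add(Add(-4, Mul(3, 0)), -24), Pow(Add(-14, -9), -1)), -6) = Mul(Mul(Add(Add(-4, 0), -24), Pow(-23, -1)), -6) = Mul(Mul(Add(-4, -24), Rational(-1, 23)), -6) = Mul(Mul(-28, Rational(-1, 23)), -6) = Mul(Rational(28, 23), -6) = Rational(-168, 23)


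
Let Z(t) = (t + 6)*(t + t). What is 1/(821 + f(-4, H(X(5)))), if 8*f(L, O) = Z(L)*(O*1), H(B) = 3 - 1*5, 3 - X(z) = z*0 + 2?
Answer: 1/825 ≈ 0.0012121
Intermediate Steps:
X(z) = 1 (X(z) = 3 - (z*0 + 2) = 3 - (0 + 2) = 3 - 1*2 = 3 - 2 = 1)
H(B) = -2 (H(B) = 3 - 5 = -2)
Z(t) = 2*t*(6 + t) (Z(t) = (6 + t)*(2*t) = 2*t*(6 + t))
f(L, O) = L*O*(6 + L)/4 (f(L, O) = ((2*L*(6 + L))*(O*1))/8 = ((2*L*(6 + L))*O)/8 = (2*L*O*(6 + L))/8 = L*O*(6 + L)/4)
1/(821 + f(-4, H(X(5)))) = 1/(821 + (1/4)*(-4)*(-2)*(6 - 4)) = 1/(821 + (1/4)*(-4)*(-2)*2) = 1/(821 + 4) = 1/825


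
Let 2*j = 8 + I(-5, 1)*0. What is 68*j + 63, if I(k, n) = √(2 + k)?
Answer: 335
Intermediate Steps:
j = 4 (j = (8 + √(2 - 5)*0)/2 = (8 + √(-3)*0)/2 = (8 + (I*√3)*0)/2 = (8 + 0)/2 = (½)*8 = 4)
68*j + 63 = 68*4 + 63 = 272 + 63 = 335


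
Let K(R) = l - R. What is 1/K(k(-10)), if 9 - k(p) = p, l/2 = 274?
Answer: 1/529 ≈ 0.0018904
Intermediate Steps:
l = 548 (l = 2*274 = 548)
k(p) = 9 - p
K(R) = 548 - R
1/K(k(-10)) = 1/(548 - (9 - 1*(-10))) = 1/(548 - (9 + 10)) = 1/(548 - 1*19) = 1/(548 - 19) = 1/529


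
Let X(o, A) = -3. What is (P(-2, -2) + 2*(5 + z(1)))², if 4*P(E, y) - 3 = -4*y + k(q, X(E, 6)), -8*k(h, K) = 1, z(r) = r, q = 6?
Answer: 221841/1024 ≈ 216.64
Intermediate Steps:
k(h, K) = -⅛ (k(h, K) = -⅛*1 = -⅛)
P(E, y) = 23/32 - y (P(E, y) = ¾ + (-4*y - ⅛)/4 = ¾ + (-⅛ - 4*y)/4 = ¾ + (-1/32 - y) = 23/32 - y)
(P(-2, -2) + 2*(5 + z(1)))² = ((23/32 - 1*(-2)) + 2*(5 + 1))² = ((23/32 + 2) + 2*6)² = (87/32 + 12)² = (471/32)² = 221841/1024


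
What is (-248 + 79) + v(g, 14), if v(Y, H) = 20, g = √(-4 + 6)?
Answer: -149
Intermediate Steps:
g = √2 ≈ 1.4142
(-248 + 79) + v(g, 14) = (-248 + 79) + 20 = -169 + 20 = -149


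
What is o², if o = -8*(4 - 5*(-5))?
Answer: 53824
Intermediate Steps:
o = -232 (o = -8*(4 + 25) = -8*29 = -232)
o² = (-232)² = 53824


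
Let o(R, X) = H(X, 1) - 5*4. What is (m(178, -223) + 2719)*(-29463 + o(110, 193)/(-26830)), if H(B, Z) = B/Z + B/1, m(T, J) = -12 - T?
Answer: -999577963512/13415 ≈ -7.4512e+7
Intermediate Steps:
H(B, Z) = B + B/Z (H(B, Z) = B/Z + B*1 = B/Z + B = B + B/Z)
o(R, X) = -20 + 2*X (o(R, X) = (X + X/1) - 5*4 = (X + X*1) - 20 = (X + X) - 20 = 2*X - 20 = -20 + 2*X)
(m(178, -223) + 2719)*(-29463 + o(110, 193)/(-26830)) = ((-12 - 1*178) + 2719)*(-29463 + (-20 + 2*193)/(-26830)) = ((-12 - 178) + 2719)*(-29463 + (-20 + 386)*(-1/26830)) = (-190 + 2719)*(-29463 + 366*(-1/26830)) = 2529*(-29463 - 183/13415) = 2529*(-395246328/13415) = -999577963512/13415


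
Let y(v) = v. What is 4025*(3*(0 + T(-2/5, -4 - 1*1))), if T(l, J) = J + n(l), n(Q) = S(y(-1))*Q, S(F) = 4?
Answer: -79695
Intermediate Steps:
n(Q) = 4*Q
T(l, J) = J + 4*l
4025*(3*(0 + T(-2/5, -4 - 1*1))) = 4025*(3*(0 + ((-4 - 1*1) + 4*(-2/5)))) = 4025*(3*(0 + ((-4 - 1) + 4*(-2*⅕)))) = 4025*(3*(0 + (-5 + 4*(-⅖)))) = 4025*(3*(0 + (-5 - 8/5))) = 4025*(3*(0 - 33/5)) = 4025*(3*(-33/5)) = 4025*(-99/5) = -79695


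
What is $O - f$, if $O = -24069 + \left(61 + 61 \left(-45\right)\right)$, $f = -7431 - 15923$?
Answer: $-3399$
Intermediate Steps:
$f = -23354$ ($f = -7431 - 15923 = -23354$)
$O = -26753$ ($O = -24069 + \left(61 - 2745\right) = -24069 - 2684 = -26753$)
$O - f = -26753 - -23354 = -26753 + 23354 = -3399$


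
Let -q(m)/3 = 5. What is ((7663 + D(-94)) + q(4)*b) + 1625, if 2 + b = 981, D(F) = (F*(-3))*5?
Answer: -3987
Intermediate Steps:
D(F) = -15*F (D(F) = -3*F*5 = -15*F)
q(m) = -15 (q(m) = -3*5 = -15)
b = 979 (b = -2 + 981 = 979)
((7663 + D(-94)) + q(4)*b) + 1625 = ((7663 - 15*(-94)) - 15*979) + 1625 = ((7663 + 1410) - 14685) + 1625 = (9073 - 14685) + 1625 = -5612 + 1625 = -3987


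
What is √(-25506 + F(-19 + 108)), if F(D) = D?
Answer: I*√25417 ≈ 159.43*I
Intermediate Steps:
√(-25506 + F(-19 + 108)) = √(-25506 + (-19 + 108)) = √(-25506 + 89) = √(-25417) = I*√25417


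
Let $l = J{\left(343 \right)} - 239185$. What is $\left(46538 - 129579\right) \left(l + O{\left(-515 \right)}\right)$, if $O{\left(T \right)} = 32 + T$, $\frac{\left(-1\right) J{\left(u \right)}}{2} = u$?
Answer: $19959236514$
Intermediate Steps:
$J{\left(u \right)} = - 2 u$
$l = -239871$ ($l = \left(-2\right) 343 - 239185 = -686 - 239185 = -239871$)
$\left(46538 - 129579\right) \left(l + O{\left(-515 \right)}\right) = \left(46538 - 129579\right) \left(-239871 + \left(32 - 515\right)\right) = - 83041 \left(-239871 - 483\right) = \left(-83041\right) \left(-240354\right) = 19959236514$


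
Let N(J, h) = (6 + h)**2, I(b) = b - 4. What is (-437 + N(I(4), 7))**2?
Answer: 71824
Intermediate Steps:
I(b) = -4 + b
(-437 + N(I(4), 7))**2 = (-437 + (6 + 7)**2)**2 = (-437 + 13**2)**2 = (-437 + 169)**2 = (-268)**2 = 71824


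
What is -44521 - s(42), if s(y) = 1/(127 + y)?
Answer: -7524050/169 ≈ -44521.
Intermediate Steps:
-44521 - s(42) = -44521 - 1/(127 + 42) = -44521 - 1/169 = -7524050/169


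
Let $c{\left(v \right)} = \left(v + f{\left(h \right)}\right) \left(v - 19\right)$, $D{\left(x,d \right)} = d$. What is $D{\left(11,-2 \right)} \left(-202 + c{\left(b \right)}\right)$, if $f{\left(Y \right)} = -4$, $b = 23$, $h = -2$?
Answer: $252$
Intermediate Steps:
$c{\left(v \right)} = \left(-19 + v\right) \left(-4 + v\right)$ ($c{\left(v \right)} = \left(v - 4\right) \left(v - 19\right) = \left(-4 + v\right) \left(-19 + v\right) = \left(-19 + v\right) \left(-4 + v\right)$)
$D{\left(11,-2 \right)} \left(-202 + c{\left(b \right)}\right) = - 2 \left(-202 + \left(76 + 23^{2} - 529\right)\right) = - 2 \left(-202 + \left(76 + 529 - 529\right)\right) = - 2 \left(-202 + 76\right) = \left(-2\right) \left(-126\right) = 252$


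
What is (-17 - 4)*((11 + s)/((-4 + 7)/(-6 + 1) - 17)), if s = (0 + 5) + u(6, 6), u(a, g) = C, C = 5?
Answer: 2205/88 ≈ 25.057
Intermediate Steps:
u(a, g) = 5
s = 10 (s = (0 + 5) + 5 = 5 + 5 = 10)
(-17 - 4)*((11 + s)/((-4 + 7)/(-6 + 1) - 17)) = (-17 - 4)*((11 + 10)/((-4 + 7)/(-6 + 1) - 17)) = -441/(3/(-5) - 17) = -441/(3*(-⅕) - 17) = -441/(-⅗ - 17) = -441/(-88/5) = -441*(-5)/88 = -21*(-105/88) = 2205/88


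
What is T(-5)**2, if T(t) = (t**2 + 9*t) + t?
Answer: 625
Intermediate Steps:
T(t) = t**2 + 10*t
T(-5)**2 = (-5*(10 - 5))**2 = (-5*5)**2 = (-25)**2 = 625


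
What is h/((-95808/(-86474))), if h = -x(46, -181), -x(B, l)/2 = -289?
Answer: -12495493/23952 ≈ -521.69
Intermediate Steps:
x(B, l) = 578 (x(B, l) = -2*(-289) = 578)
h = -578 (h = -1*578 = -578)
h/((-95808/(-86474))) = -578/((-95808/(-86474))) = -578/((-95808*(-1/86474))) = -578/47904/43237 = -578*43237/47904 = -12495493/23952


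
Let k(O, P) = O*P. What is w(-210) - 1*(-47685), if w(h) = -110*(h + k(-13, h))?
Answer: -229515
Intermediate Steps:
w(h) = 1320*h (w(h) = -110*(h - 13*h) = -(-1320)*h = 1320*h)
w(-210) - 1*(-47685) = 1320*(-210) - 1*(-47685) = -277200 + 47685 = -229515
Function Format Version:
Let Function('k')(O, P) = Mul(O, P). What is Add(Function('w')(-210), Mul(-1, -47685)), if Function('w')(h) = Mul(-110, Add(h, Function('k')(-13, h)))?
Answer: -229515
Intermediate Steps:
Function('w')(h) = Mul(1320, h) (Function('w')(h) = Mul(-110, Add(h, Mul(-13, h))) = Mul(-110, Mul(-12, h)) = Mul(1320, h))
Add(Function('w')(-210), Mul(-1, -47685)) = Add(Mul(1320, -210), Mul(-1, -47685)) = Add(-277200, 47685) = -229515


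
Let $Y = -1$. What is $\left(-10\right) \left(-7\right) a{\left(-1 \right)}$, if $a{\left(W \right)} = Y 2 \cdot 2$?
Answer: $-280$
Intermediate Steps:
$a{\left(W \right)} = -4$ ($a{\left(W \right)} = \left(-1\right) 2 \cdot 2 = \left(-2\right) 2 = -4$)
$\left(-10\right) \left(-7\right) a{\left(-1 \right)} = \left(-10\right) \left(-7\right) \left(-4\right) = 70 \left(-4\right) = -280$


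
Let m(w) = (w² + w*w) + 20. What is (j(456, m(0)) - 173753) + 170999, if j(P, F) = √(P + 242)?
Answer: -2754 + √698 ≈ -2727.6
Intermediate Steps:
m(w) = 20 + 2*w² (m(w) = (w² + w²) + 20 = 2*w² + 20 = 20 + 2*w²)
j(P, F) = √(242 + P)
(j(456, m(0)) - 173753) + 170999 = (√(242 + 456) - 173753) + 170999 = (√698 - 173753) + 170999 = (-173753 + √698) + 170999 = -2754 + √698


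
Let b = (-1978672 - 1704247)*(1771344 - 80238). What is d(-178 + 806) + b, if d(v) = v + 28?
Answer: -6228206417758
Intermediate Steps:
d(v) = 28 + v
b = -6228206418414 (b = -3682919*1691106 = -6228206418414)
d(-178 + 806) + b = (28 + (-178 + 806)) - 6228206418414 = (28 + 628) - 6228206418414 = 656 - 6228206418414 = -6228206417758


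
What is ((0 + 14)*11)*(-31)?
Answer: -4774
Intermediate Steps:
((0 + 14)*11)*(-31) = (14*11)*(-31) = 154*(-31) = -4774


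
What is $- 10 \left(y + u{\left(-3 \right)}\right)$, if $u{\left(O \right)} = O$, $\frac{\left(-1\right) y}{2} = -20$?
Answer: $-370$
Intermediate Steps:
$y = 40$ ($y = \left(-2\right) \left(-20\right) = 40$)
$- 10 \left(y + u{\left(-3 \right)}\right) = - 10 \left(40 - 3\right) = \left(-10\right) 37 = -370$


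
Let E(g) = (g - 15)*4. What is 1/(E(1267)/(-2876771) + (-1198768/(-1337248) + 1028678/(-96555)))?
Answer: -800523410094210/7812388277267261 ≈ -0.10247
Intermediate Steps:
E(g) = -60 + 4*g (E(g) = (-15 + g)*4 = -60 + 4*g)
1/(E(1267)/(-2876771) + (-1198768/(-1337248) + 1028678/(-96555))) = 1/((-60 + 4*1267)/(-2876771) + (-1198768/(-1337248) + 1028678/(-96555))) = 1/((-60 + 5068)*(-1/2876771) + (-1198768*(-1/1337248) + 1028678*(-1/96555))) = 1/(5008*(-1/2876771) + (74923/83578 - 1028678/96555)) = 1/(-5008/2876771 - 78740659619/8069873790) = 1/(-7812388277267261/800523410094210) = -800523410094210/7812388277267261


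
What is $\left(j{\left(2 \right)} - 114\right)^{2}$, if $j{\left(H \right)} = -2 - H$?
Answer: $13924$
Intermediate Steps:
$\left(j{\left(2 \right)} - 114\right)^{2} = \left(\left(-2 - 2\right) - 114\right)^{2} = \left(-4 - 114\right)^{2} = \left(-118\right)^{2} = 13924$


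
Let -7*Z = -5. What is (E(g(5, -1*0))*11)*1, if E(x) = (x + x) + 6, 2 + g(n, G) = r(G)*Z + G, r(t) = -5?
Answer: -396/7 ≈ -56.571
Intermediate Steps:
Z = 5/7 (Z = -⅐*(-5) = 5/7 ≈ 0.71429)
g(n, G) = -39/7 + G (g(n, G) = -2 + (-5*5/7 + G) = -2 + (-25/7 + G) = -39/7 + G)
E(x) = 6 + 2*x (E(x) = 2*x + 6 = 6 + 2*x)
(E(g(5, -1*0))*11)*1 = ((6 + 2*(-39/7 - 1*0))*11)*1 = ((6 + 2*(-39/7 + 0))*11)*1 = ((6 + 2*(-39/7))*11)*1 = ((6 - 78/7)*11)*1 = -36/7*11*1 = -396/7*1 = -396/7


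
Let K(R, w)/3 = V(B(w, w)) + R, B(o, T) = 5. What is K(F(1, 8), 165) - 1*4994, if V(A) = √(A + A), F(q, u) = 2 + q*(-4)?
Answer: -5000 + 3*√10 ≈ -4990.5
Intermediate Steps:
F(q, u) = 2 - 4*q
V(A) = √2*√A (V(A) = √(2*A) = √2*√A)
K(R, w) = 3*R + 3*√10 (K(R, w) = 3*(√2*√5 + R) = 3*(√10 + R) = 3*(R + √10) = 3*R + 3*√10)
K(F(1, 8), 165) - 1*4994 = (3*(2 - 4*1) + 3*√10) - 1*4994 = (3*(2 - 4) + 3*√10) - 4994 = (3*(-2) + 3*√10) - 4994 = (-6 + 3*√10) - 4994 = -5000 + 3*√10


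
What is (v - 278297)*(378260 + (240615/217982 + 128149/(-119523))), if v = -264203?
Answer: -2673205337998845098750/13026931293 ≈ -2.0521e+11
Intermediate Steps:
(v - 278297)*(378260 + (240615/217982 + 128149/(-119523))) = (-264203 - 278297)*(378260 + (240615/217982 + 128149/(-119523))) = -542500*(378260 + (240615*(1/217982) + 128149*(-1/119523))) = -542500*(378260 + (240615/217982 - 128149/119523)) = -542500*(378260 + 824851327/26053862586) = -542500*9855134886631687/26053862586 = -2673205337998845098750/13026931293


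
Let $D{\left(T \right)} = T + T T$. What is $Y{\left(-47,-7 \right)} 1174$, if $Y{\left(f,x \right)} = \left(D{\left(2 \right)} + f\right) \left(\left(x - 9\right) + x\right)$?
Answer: $1107082$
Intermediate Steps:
$D{\left(T \right)} = T + T^{2}$
$Y{\left(f,x \right)} = \left(-9 + 2 x\right) \left(6 + f\right)$ ($Y{\left(f,x \right)} = \left(2 \left(1 + 2\right) + f\right) \left(\left(x - 9\right) + x\right) = \left(2 \cdot 3 + f\right) \left(\left(-9 + x\right) + x\right) = \left(6 + f\right) \left(-9 + 2 x\right) = \left(-9 + 2 x\right) \left(6 + f\right)$)
$Y{\left(-47,-7 \right)} 1174 = \left(-54 - -423 + 12 \left(-7\right) + 2 \left(-47\right) \left(-7\right)\right) 1174 = \left(-54 + 423 - 84 + 658\right) 1174 = 943 \cdot 1174 = 1107082$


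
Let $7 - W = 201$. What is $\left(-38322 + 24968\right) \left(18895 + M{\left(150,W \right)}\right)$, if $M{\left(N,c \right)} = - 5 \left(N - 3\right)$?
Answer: $-242508640$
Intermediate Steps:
$W = -194$ ($W = 7 - 201 = -194$)
$M{\left(N,c \right)} = 15 - 5 N$ ($M{\left(N,c \right)} = - 5 \left(N - 3\right) = - 5 \left(-3 + N\right) = 15 - 5 N$)
$\left(-38322 + 24968\right) \left(18895 + M{\left(150,W \right)}\right) = \left(-38322 + 24968\right) \left(18895 + \left(15 - 750\right)\right) = - 13354 \left(18895 + \left(15 - 750\right)\right) = - 13354 \left(18895 - 735\right) = \left(-13354\right) 18160 = -242508640$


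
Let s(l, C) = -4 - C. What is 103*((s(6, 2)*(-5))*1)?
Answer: 3090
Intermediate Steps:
103*((s(6, 2)*(-5))*1) = 103*(((-4 - 1*2)*(-5))*1) = 103*(((-4 - 2)*(-5))*1) = 103*(-6*(-5)*1) = 103*(30*1) = 103*30 = 3090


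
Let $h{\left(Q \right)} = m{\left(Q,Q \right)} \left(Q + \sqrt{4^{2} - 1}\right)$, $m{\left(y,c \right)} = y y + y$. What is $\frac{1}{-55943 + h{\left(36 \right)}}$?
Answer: $- \frac{7991}{37242721} - \frac{1332 \sqrt{15}}{37242721} \approx -0.00035308$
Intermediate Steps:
$m{\left(y,c \right)} = y + y^{2}$ ($m{\left(y,c \right)} = y^{2} + y = y + y^{2}$)
$h{\left(Q \right)} = Q \left(1 + Q\right) \left(Q + \sqrt{15}\right)$ ($h{\left(Q \right)} = Q \left(1 + Q\right) \left(Q + \sqrt{4^{2} - 1}\right) = Q \left(1 + Q\right) \left(Q + \sqrt{16 - 1}\right) = Q \left(1 + Q\right) \left(Q + \sqrt{15}\right)$)
$\frac{1}{-55943 + h{\left(36 \right)}} = \frac{1}{-55943 + 36 \left(1 + 36\right) \left(36 + \sqrt{15}\right)} = \frac{1}{-55943 + 36 \cdot 37 \left(36 + \sqrt{15}\right)} = \frac{1}{-55943 + \left(47952 + 1332 \sqrt{15}\right)} = \frac{1}{-7991 + 1332 \sqrt{15}}$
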